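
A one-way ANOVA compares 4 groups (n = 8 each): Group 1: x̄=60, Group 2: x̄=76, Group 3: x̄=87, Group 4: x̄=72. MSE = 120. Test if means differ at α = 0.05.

Grand mean = 73.75. SS_between = 2982.0, MS_between = 994.0. F = 8.283, F_crit ≈ 2.947. Reject H₀.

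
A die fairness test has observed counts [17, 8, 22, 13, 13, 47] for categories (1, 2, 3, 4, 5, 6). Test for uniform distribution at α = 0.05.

Expected = 20 each. χ² = Σ(O-E)²/E = 49.2. df = 5, critical value = 11.07. Reject H₀.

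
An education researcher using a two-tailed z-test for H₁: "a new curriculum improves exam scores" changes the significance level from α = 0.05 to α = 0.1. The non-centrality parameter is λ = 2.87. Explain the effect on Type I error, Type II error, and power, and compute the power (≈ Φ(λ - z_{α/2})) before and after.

Increasing α from 0.05 to 0.1:
• Type I error rate increases (α is the Type I rate by definition).
• Critical value moves from z_{α/2} = 1.96 to 1.645, so power = Φ(λ - z_{α/2}) goes from Φ(2.87 - 1.96) = 0.819 to Φ(2.87 - 1.645) = 0.89.
• Type II error rate β = 1 - power therefore decreases (0.181 → 0.11).
Appropriate when false negatives are costly — here, keeping the old curriculum when the new one would have helped students.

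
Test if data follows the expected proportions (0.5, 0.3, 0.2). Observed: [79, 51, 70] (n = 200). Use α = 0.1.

Expected: [100.0, 60.0, 40.0]. χ² = 28.26. df = 2, critical = 4.605. Reject H₀.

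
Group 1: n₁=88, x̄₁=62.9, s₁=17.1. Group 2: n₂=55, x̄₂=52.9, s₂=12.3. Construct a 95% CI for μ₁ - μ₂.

Difference = 10.0. SE = √(17.1²/88 + 12.3²/55) = 2.464. CI = (5.17, 14.83)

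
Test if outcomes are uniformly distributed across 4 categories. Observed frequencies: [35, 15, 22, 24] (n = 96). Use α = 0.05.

Expected = 24 each. χ² = Σ(O-E)²/E = 8.583. df = 3, critical value = 7.815. Reject H₀.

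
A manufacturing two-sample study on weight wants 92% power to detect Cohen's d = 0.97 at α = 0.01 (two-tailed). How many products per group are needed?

z_{α/2} = 2.576, z_β = Φ⁻¹(0.92) = 1.405. For large effect (d = 0.97): n per group = 2(z_{α/2} + z_β)²/d² = 2(2.576 + 1.405)²/0.97² = 33.7 → 34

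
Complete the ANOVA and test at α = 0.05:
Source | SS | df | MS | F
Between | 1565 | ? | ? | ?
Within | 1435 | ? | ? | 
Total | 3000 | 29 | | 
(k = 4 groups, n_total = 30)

df_between = 3, df_within = 26. MS_between = 521.67, MS_within = 55.19. F = 9.452, F_crit ≈ 2.975. Reject H₀.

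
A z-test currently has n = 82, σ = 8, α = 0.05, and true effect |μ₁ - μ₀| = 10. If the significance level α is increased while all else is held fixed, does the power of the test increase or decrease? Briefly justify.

Power increases: a larger α lowers the critical value, so more of the H₁ sampling distribution falls in the rejection region.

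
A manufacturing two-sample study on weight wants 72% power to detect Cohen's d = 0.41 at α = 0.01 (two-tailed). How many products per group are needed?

z_{α/2} = 2.576, z_β = Φ⁻¹(0.72) = 0.583. For small effect (d = 0.41): n per group = 2(z_{α/2} + z_β)²/d² = 2(2.576 + 0.583)²/0.41² = 118.7 → 119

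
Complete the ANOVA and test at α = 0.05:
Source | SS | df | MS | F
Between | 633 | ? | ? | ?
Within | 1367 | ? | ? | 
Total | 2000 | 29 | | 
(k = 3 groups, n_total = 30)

df_between = 2, df_within = 27. MS_between = 316.5, MS_within = 50.63. F = 6.251, F_crit ≈ 3.354. Reject H₀.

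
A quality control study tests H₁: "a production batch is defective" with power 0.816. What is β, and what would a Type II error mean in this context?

β = 1 - power = 1 - 0.816 = 0.184. A Type II error is failing to reject H₀ when H₀ is false (false negative) — here, failing to conclude that a production batch is defective when in fact it is true. Consequence: shipping a defective batch — faulty products reach customers.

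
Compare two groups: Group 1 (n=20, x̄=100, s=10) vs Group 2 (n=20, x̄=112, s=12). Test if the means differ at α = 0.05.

Pooled sp = 11.05. t = -3.436, df = 38. Critical t = ±2.024. Reject H₀.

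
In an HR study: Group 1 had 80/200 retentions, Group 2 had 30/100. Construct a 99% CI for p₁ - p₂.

p̂₁ = 0.4, p̂₂ = 0.3. Difference = 0.1. CI = (-0.048, 0.248)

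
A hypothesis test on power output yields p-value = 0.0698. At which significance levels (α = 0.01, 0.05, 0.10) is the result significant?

p = 0.0698. Significant at: α = 0.1.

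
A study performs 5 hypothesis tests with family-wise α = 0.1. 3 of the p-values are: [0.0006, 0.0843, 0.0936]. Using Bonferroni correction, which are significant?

Bonferroni α = 0.1/5 = 0.02. Significant p-values: [0.0006]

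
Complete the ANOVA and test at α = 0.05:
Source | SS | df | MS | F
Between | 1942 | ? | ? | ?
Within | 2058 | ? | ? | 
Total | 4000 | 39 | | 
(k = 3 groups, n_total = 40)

df_between = 2, df_within = 37. MS_between = 971.0, MS_within = 55.62. F = 17.457, F_crit ≈ 3.252. Reject H₀.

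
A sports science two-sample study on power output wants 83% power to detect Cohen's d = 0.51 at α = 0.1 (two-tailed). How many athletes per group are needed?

z_{α/2} = 1.645, z_β = Φ⁻¹(0.83) = 0.954. For medium effect (d = 0.51): n per group = 2(z_{α/2} + z_β)²/d² = 2(1.645 + 0.954)²/0.51² = 51.9 → 52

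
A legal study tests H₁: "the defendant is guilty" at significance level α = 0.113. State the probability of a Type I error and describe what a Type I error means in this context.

P(Type I error) = α = 0.113. A Type I error is rejecting H₀ when H₀ is actually true (false positive) — here, concluding that the defendant is guilty when in fact this is not the case. Consequence: convicting an innocent person.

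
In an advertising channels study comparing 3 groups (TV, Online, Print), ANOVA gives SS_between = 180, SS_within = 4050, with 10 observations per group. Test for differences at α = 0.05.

df_between = 2, df_within = 27. F = MS_between/MS_within = 90.0/150.0 = 0.6. F_crit ≈ 3.354. Fail to reject H₀.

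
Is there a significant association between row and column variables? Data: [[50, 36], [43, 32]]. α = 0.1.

χ² = 0.011. df = 1, critical = 2.706. Fail to reject H₀. No evidence of dependence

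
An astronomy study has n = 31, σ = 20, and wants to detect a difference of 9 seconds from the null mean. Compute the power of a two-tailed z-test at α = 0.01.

SE = σ/√n = 20/√31 = 3.592. Non-centrality λ = d/SE = 9/3.592 = 2.505. Power ≈ Φ(λ - z_{α/2}) = Φ(2.505 - 2.576) = Φ(-0.071) = 0.472.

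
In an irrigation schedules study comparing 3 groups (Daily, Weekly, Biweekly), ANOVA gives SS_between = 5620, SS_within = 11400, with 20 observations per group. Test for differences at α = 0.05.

df_between = 2, df_within = 57. F = MS_between/MS_within = 2810.0/200.0 = 14.05. F_crit ≈ 3.159. Reject H₀. At least one mean differs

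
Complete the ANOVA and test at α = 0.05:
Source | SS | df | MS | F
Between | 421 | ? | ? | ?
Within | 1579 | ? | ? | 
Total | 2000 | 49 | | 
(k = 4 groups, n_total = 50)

df_between = 3, df_within = 46. MS_between = 140.33, MS_within = 34.33. F = 4.088, F_crit ≈ 2.807. Reject H₀.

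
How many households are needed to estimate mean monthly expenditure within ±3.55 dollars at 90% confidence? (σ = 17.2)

n = (z*σ/E)² = (1.645×17.2/3.55)² = 63.5 → n = 64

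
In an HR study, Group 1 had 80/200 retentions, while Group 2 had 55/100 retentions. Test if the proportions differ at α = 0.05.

p̂₁ = 0.4, p̂₂ = 0.55, pooled p̂ = 0.45. z = -2.462. Critical: ±1.96. Reject H₀.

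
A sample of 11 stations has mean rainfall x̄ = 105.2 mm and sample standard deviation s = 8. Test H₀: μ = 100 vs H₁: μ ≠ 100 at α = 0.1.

t = (x̄ - μ₀)/(s/√n) = (105.2 - 100)/(8/√11) = 2.156. df = 10, critical t = ±1.812. Reject H₀.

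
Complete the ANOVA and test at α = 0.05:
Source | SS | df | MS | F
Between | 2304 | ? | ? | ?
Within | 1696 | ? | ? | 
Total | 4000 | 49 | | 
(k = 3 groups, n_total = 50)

df_between = 2, df_within = 47. MS_between = 1152.0, MS_within = 36.09. F = 31.925, F_crit ≈ 3.195. Reject H₀.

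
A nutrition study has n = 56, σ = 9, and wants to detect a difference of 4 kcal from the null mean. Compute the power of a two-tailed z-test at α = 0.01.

SE = σ/√n = 9/√56 = 1.203. Non-centrality λ = d/SE = 4/1.203 = 3.326. Power ≈ Φ(λ - z_{α/2}) = Φ(3.326 - 2.576) = Φ(0.75) = 0.773.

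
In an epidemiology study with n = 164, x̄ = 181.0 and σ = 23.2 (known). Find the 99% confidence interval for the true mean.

CI = x̄ ± z*(σ/√n) = 181.0 ± 2.576(23.2/√164) = 181.0 ± 4.67 = (176.33, 185.67)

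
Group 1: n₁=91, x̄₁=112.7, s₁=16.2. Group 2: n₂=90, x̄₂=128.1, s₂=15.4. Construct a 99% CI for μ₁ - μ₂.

Difference = -15.4. SE = √(16.2²/91 + 15.4²/90) = 2.349. CI = (-21.45, -9.35)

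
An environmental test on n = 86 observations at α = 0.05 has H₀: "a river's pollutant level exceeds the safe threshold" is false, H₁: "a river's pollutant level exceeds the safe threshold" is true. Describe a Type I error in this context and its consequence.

Type I error: rejecting H₀ when it is true — concluding that a river's pollutant level exceeds the safe threshold when in fact it is not. Consequence: shutting down a compliant factory unnecessarily.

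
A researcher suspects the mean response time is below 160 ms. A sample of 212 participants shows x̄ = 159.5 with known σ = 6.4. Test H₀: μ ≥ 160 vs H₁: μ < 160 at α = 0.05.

z = -1.138. Critical value: -1.645. Fail to reject H₀.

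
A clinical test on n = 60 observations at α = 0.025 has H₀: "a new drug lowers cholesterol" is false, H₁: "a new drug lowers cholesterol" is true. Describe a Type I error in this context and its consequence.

Type I error: rejecting H₀ when it is true — concluding that a new drug lowers cholesterol when in fact it is not. Consequence: approving an ineffective drug — patients take a useless medication and may skip effective alternatives.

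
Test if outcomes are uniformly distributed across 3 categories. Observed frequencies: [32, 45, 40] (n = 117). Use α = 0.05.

Expected = 39 each. χ² = Σ(O-E)²/E = 2.205. df = 2, critical value = 5.991. Fail to reject H₀.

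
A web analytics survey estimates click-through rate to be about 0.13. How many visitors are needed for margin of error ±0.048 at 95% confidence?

n = z²p(1-p)/E² = 1.96²×0.13×0.87/0.048² = 188.6 → n = 189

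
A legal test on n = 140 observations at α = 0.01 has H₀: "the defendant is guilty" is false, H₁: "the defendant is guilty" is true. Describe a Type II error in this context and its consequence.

Type II error: failing to reject H₀ when it is false — concluding that the defendant is guilty is not supported when in fact it is. Consequence: acquitting a guilty person.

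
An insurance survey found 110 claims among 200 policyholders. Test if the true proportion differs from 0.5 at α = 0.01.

p̂ = 0.55, p₀ = 0.5. z = (p̂ - p₀)/√(p₀(1-p₀)/n) = 1.414. Critical: ±2.576. Fail to reject H₀.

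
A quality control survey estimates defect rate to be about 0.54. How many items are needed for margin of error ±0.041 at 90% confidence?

n = z²p(1-p)/E² = 1.645²×0.54×0.46/0.041² = 399.9 → n = 400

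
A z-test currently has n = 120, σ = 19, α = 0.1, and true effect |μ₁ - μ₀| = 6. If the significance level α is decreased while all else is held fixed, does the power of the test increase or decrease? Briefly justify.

Power decreases: a smaller α raises the critical value, so less of the H₁ sampling distribution falls in the rejection region.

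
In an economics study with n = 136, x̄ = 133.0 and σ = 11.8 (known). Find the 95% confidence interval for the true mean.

CI = x̄ ± z*(σ/√n) = 133.0 ± 1.96(11.8/√136) = 133.0 ± 1.98 = (131.02, 134.98)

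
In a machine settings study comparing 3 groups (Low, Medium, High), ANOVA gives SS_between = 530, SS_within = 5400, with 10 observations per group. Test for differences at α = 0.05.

df_between = 2, df_within = 27. F = MS_between/MS_within = 265.0/200.0 = 1.325. F_crit ≈ 3.354. Fail to reject H₀.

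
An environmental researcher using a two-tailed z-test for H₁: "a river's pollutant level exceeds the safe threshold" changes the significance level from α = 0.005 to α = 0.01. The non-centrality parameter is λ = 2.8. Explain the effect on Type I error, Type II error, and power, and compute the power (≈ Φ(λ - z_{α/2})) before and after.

Increasing α from 0.005 to 0.01:
• Type I error rate increases (α is the Type I rate by definition).
• Critical value moves from z_{α/2} = 2.807 to 2.576, so power = Φ(λ - z_{α/2}) goes from Φ(2.8 - 2.807) = 0.497 to Φ(2.8 - 2.576) = 0.589.
• Type II error rate β = 1 - power therefore decreases (0.503 → 0.411).
Appropriate when false negatives are costly — here, allowing unsafe pollution to continue.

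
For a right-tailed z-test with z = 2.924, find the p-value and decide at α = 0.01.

p = P(Z > 2.924) = 1 - Φ(2.924) ≈ 0.0017. Since p < 0.01, reject H₀ (significant) at α = 0.01.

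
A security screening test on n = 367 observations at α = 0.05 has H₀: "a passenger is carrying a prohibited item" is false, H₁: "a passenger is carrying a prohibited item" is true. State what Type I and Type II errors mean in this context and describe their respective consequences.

Type I (false positive): concluding that a passenger is carrying a prohibited item when it is not — detaining an innocent passenger — delay and inconvenience. Type II (false negative): failing to conclude that a passenger is carrying a prohibited item when it is — letting a prohibited item through — security breach. Which is costlier depends on domain priorities and is a judgement call rather than a statistical fact.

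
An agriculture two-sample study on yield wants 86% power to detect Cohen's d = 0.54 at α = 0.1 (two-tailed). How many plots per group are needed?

z_{α/2} = 1.645, z_β = Φ⁻¹(0.86) = 1.08. For medium effect (d = 0.54): n per group = 2(z_{α/2} + z_β)²/d² = 2(1.645 + 1.08)²/0.54² = 50.9 → 51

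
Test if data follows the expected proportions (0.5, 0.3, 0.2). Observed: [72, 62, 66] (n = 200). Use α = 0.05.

Expected: [100.0, 60.0, 40.0]. χ² = 24.807. df = 2, critical = 5.991. Reject H₀.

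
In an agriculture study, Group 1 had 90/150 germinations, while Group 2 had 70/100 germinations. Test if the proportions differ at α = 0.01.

p̂₁ = 0.6, p̂₂ = 0.7, pooled p̂ = 0.64. z = -1.614. Critical: ±2.576. Fail to reject H₀.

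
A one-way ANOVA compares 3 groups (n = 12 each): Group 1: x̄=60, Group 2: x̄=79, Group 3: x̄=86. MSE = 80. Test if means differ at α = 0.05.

Grand mean = 75.0. SS_between = 4344.0, MS_between = 2172.0. F = 27.15, F_crit ≈ 3.285. Reject H₀.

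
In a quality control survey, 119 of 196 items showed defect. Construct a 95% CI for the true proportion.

p̂ = 0.607. CI = p̂ ± z*√(p̂(1-p̂)/n) = (0.539, 0.676)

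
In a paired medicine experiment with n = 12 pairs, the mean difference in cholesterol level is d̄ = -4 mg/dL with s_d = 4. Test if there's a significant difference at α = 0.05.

t = d̄/(s_d/√n) = -4/(4/√12) = -3.464. df = 11, critical t = ±2.201. Reject H₀.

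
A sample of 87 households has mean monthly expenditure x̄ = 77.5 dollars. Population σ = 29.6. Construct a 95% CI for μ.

CI = x̄ ± z*(σ/√n) = 77.5 ± 1.96(29.6/√87) = 77.5 ± 6.22 = (71.28, 83.72)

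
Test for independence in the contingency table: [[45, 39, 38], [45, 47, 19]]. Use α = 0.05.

χ² = 6.573. df = 2, critical = 5.991. Reject H₀. Variables are dependent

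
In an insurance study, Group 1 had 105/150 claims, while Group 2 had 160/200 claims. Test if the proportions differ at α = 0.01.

p̂₁ = 0.7, p̂₂ = 0.8, pooled p̂ = 0.757. z = -2.159. Critical: ±2.576. Fail to reject H₀.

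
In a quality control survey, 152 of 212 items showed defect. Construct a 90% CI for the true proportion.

p̂ = 0.717. CI = p̂ ± z*√(p̂(1-p̂)/n) = (0.666, 0.768)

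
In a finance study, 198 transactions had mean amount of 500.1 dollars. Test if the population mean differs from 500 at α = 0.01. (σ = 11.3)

z = (x̄ - μ₀)/(σ/√n) = (500.1 - 500)/(11.3/√198) = 0.125. Critical value: ±2.576. Since |0.125| ≤ 2.576, Fail to reject H₀.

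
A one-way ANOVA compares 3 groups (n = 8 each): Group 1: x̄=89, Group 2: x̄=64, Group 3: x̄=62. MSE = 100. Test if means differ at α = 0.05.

Grand mean = 71.67. SS_between = 3621.33, MS_between = 1810.67. F = 18.107, F_crit ≈ 3.467. Reject H₀.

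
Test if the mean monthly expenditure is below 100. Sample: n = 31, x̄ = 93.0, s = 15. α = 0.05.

t = (93.0 - 100)/(15/√31) = -2.598, df = 30. Critical t = -1.697. Reject H₀.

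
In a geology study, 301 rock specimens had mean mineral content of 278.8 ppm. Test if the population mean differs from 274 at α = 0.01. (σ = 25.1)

z = (x̄ - μ₀)/(σ/√n) = (278.8 - 274)/(25.1/√301) = 3.318. Critical value: ±2.576. Since |3.318| > 2.576, Reject H₀.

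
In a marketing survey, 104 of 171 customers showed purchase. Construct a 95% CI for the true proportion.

p̂ = 0.608. CI = p̂ ± z*√(p̂(1-p̂)/n) = (0.535, 0.681)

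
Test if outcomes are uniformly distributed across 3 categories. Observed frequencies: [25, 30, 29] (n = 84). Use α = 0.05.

Expected = 28 each. χ² = Σ(O-E)²/E = 0.5. df = 2, critical value = 5.991. Fail to reject H₀.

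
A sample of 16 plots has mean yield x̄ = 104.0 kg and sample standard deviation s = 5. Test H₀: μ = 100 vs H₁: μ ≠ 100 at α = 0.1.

t = (x̄ - μ₀)/(s/√n) = (104.0 - 100)/(5/√16) = 3.2. df = 15, critical t = ±1.753. Reject H₀.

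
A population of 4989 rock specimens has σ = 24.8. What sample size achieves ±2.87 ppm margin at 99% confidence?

Without FPC: n₀ = (2.576×24.8/2.87)² = 495.486. With FPC: n = n₀N/(n₀+N-1) = 450.8 → n = 451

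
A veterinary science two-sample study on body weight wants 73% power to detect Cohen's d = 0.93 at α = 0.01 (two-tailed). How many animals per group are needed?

z_{α/2} = 2.576, z_β = Φ⁻¹(0.73) = 0.613. For large effect (d = 0.93): n per group = 2(z_{α/2} + z_β)²/d² = 2(2.576 + 0.613)²/0.93² = 23.5 → 24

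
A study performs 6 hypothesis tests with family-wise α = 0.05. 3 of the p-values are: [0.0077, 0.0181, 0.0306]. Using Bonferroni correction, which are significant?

Bonferroni α = 0.05/6 = 0.00833. Significant p-values: [0.0077]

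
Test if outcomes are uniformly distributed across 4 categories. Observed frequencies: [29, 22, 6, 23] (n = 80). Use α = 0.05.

Expected = 20 each. χ² = Σ(O-E)²/E = 14.5. df = 3, critical value = 7.815. Reject H₀.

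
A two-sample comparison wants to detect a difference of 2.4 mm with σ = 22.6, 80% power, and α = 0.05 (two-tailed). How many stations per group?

n per group = 2(z_α/2 + z_β)²σ²/d² = 2×(1.96 + 0.84)²×22.6²/2.4² = 1390.4 → n = 1391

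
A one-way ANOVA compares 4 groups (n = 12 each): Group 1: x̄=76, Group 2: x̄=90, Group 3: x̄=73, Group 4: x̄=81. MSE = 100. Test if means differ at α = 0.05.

Grand mean = 80.0. SS_between = 1992.0, MS_between = 664.0. F = 6.64, F_crit ≈ 2.816. Reject H₀.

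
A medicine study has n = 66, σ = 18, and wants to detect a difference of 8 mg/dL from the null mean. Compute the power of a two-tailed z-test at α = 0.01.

SE = σ/√n = 18/√66 = 2.216. Non-centrality λ = d/SE = 8/2.216 = 3.611. Power ≈ Φ(λ - z_{α/2}) = Φ(3.611 - 2.576) = Φ(1.035) = 0.85.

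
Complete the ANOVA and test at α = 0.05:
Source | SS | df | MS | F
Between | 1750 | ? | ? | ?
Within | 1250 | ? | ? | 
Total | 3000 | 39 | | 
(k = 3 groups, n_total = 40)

df_between = 2, df_within = 37. MS_between = 875.0, MS_within = 33.78. F = 25.9, F_crit ≈ 3.252. Reject H₀.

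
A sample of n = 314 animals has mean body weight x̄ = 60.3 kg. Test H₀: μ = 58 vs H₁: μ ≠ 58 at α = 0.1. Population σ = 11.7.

z = (x̄ - μ₀)/(σ/√n) = (60.3 - 58)/(11.7/√314) = 3.483. Critical value: ±1.645. Since |3.483| > 1.645, Reject H₀.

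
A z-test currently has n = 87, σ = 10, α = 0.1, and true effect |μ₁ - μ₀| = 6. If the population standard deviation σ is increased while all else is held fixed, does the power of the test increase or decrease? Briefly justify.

Power decreases: a larger σ inflates the standard error σ/√n, pulling the sampling distribution under H₁ back toward the critical value.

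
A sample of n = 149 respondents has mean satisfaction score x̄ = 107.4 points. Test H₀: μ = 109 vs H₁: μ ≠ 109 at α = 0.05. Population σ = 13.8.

z = (x̄ - μ₀)/(σ/√n) = (107.4 - 109)/(13.8/√149) = -1.415. Critical value: ±1.96. Since |-1.415| ≤ 1.96, Fail to reject H₀.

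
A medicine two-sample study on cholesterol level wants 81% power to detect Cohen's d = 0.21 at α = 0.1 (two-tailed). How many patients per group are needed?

z_{α/2} = 1.645, z_β = Φ⁻¹(0.81) = 0.878. For small effect (d = 0.21): n per group = 2(z_{α/2} + z_β)²/d² = 2(1.645 + 0.878)²/0.21² = 288.7 → 289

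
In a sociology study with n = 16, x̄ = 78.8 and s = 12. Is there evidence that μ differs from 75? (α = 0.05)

t = (x̄ - μ₀)/(s/√n) = (78.8 - 75)/(12/√16) = 1.267. df = 15, critical t = ±2.131. Fail to reject H₀.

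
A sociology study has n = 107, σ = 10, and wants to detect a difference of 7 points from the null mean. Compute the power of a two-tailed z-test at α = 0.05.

SE = σ/√n = 10/√107 = 0.967. Non-centrality λ = d/SE = 7/0.967 = 7.241. Power ≈ Φ(λ - z_{α/2}) = Φ(7.241 - 1.96) = Φ(5.281) = 1.0.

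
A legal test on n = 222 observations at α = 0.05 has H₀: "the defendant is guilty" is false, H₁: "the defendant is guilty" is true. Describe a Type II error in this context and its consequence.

Type II error: failing to reject H₀ when it is false — concluding that the defendant is guilty is not supported when in fact it is. Consequence: acquitting a guilty person.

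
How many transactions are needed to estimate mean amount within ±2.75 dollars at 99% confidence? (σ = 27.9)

n = (z*σ/E)² = (2.576×27.9/2.75)² = 683.02 → n = 684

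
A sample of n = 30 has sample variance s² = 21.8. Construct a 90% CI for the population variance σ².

df = 29. χ²_{0.05} = 42.557, χ²_{0.95} = 17.708. CI for σ² = ((n-1)s²/χ²_{α/2}, (n-1)s²/χ²_{1-α/2}) = (29·21.8/42.557, 29·21.8/17.708) = (14.86, 35.7)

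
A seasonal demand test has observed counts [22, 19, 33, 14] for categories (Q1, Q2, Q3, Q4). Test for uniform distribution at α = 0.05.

Expected = 22 each. χ² = Σ(O-E)²/E = 8.818. df = 3, critical value = 7.815. Reject H₀.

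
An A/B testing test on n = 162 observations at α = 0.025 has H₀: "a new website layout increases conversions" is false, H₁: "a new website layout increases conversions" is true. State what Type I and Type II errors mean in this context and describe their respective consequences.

Type I (false positive): concluding that a new website layout increases conversions when it is not — rolling out a layout that doesn't actually help — wasted engineering effort. Type II (false negative): failing to conclude that a new website layout increases conversions when it is — discarding a layout that would have improved conversions — lost revenue. Which is costlier depends on domain priorities and is a judgement call rather than a statistical fact.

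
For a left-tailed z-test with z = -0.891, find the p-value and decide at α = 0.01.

p = P(Z < -0.891) = Φ(-0.891) ≈ 0.1865. Since p ≥ 0.01, fail to reject H₀ (not significant) at α = 0.01.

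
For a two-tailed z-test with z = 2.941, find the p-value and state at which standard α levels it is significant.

p = 2·P(Z > |2.941|) = 2·(1 - Φ(2.941)) ≈ 0.0033. Significant at α = 0.1; Significant at α = 0.05; Significant at α = 0.01.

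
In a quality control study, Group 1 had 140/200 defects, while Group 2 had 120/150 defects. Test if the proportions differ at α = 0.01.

p̂₁ = 0.7, p̂₂ = 0.8, pooled p̂ = 0.743. z = -2.118. Critical: ±2.576. Fail to reject H₀.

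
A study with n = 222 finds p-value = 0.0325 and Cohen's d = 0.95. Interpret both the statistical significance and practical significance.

Statistically significant (p = 0.0325 < 0.05). Cohen's d = 0.95 indicates a large effect size. Both statistical and practical significance should be considered.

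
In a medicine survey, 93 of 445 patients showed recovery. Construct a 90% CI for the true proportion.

p̂ = 0.209. CI = p̂ ± z*√(p̂(1-p̂)/n) = (0.177, 0.241)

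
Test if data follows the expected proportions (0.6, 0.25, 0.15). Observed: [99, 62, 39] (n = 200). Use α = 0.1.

Expected: [120.0, 50.0, 30.0]. χ² = 9.255. df = 2, critical = 4.605. Reject H₀.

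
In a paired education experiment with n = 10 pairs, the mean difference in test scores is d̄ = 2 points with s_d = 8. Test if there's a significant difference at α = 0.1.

t = d̄/(s_d/√n) = 2/(8/√10) = 0.791. df = 9, critical t = ±1.833. Fail to reject H₀.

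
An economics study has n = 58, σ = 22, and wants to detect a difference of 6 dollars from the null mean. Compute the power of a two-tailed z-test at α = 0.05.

SE = σ/√n = 22/√58 = 2.889. Non-centrality λ = d/SE = 6/2.889 = 2.077. Power ≈ Φ(λ - z_{α/2}) = Φ(2.077 - 1.96) = Φ(0.117) = 0.547.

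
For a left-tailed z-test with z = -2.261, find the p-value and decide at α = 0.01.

p = P(Z < -2.261) = Φ(-2.261) ≈ 0.0119. Since p ≥ 0.01, fail to reject H₀ (not significant) at α = 0.01.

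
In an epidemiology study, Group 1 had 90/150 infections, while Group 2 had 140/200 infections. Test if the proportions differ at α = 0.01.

p̂₁ = 0.6, p̂₂ = 0.7, pooled p̂ = 0.657. z = -1.95. Critical: ±2.576. Fail to reject H₀.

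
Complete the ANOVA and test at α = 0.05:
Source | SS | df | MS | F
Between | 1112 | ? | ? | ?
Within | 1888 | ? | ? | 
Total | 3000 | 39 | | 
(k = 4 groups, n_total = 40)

df_between = 3, df_within = 36. MS_between = 370.67, MS_within = 52.44. F = 7.068, F_crit ≈ 2.866. Reject H₀.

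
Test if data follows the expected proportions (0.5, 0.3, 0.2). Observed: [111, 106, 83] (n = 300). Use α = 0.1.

Expected: [150.0, 90.0, 60.0]. χ² = 21.801. df = 2, critical = 4.605. Reject H₀.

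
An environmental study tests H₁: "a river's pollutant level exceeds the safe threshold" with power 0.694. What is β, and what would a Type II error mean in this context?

β = 1 - power = 1 - 0.694 = 0.306. A Type II error is failing to reject H₀ when H₀ is false (false negative) — here, failing to conclude that a river's pollutant level exceeds the safe threshold when in fact it is true. Consequence: allowing unsafe pollution to continue.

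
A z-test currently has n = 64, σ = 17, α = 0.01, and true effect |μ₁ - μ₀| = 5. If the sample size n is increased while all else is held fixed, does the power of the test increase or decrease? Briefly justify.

Power increases: a larger n shrinks the standard error σ/√n, moving the sampling distribution under H₁ further from the critical value.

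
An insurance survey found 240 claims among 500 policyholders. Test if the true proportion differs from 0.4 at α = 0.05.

p̂ = 0.48, p₀ = 0.4. z = (p̂ - p₀)/√(p₀(1-p₀)/n) = 3.651. Critical: ±1.96. Reject H₀.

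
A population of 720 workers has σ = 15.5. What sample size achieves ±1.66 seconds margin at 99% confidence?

Without FPC: n₀ = (2.576×15.5/1.66)² = 578.547. With FPC: n = n₀N/(n₀+N-1) = 321.03 → n = 322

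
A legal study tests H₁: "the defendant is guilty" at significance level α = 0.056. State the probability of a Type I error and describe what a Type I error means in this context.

P(Type I error) = α = 0.056. A Type I error is rejecting H₀ when H₀ is actually true (false positive) — here, concluding that the defendant is guilty when in fact this is not the case. Consequence: convicting an innocent person.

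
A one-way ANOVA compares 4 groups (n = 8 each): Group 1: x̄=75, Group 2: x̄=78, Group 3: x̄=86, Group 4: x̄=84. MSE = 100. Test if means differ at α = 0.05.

Grand mean = 80.75. SS_between = 630.0, MS_between = 210.0. F = 2.1, F_crit ≈ 2.947. Fail to reject H₀.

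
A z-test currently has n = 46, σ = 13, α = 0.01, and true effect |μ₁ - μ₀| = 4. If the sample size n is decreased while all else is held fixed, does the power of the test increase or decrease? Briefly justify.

Power decreases: a smaller n inflates the standard error σ/√n, pulling the sampling distribution under H₁ back toward the critical value.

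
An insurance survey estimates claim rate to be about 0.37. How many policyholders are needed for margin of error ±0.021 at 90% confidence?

n = z²p(1-p)/E² = 1.645²×0.37×0.63/0.021² = 1430.3 → n = 1431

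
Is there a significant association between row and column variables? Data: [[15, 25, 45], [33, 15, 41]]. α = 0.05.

χ² = 9.349. df = 2, critical = 5.991. Reject H₀. Variables are dependent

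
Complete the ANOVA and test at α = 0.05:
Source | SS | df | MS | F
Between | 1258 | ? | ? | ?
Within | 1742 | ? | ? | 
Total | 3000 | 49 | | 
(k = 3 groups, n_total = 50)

df_between = 2, df_within = 47. MS_between = 629.0, MS_within = 37.06. F = 16.971, F_crit ≈ 3.195. Reject H₀.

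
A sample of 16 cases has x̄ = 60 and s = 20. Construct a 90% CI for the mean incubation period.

CI = x̄ ± t*(s/√n) = 60 ± 1.753(20/√16) = (51.23, 68.77)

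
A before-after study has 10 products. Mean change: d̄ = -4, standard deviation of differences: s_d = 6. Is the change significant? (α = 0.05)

t = d̄/(s_d/√n) = -4/(6/√10) = -2.108. df = 9, critical t = ±2.262. Fail to reject H₀.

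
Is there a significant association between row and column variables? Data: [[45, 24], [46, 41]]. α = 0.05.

χ² = 2.412. df = 1, critical = 3.841. Fail to reject H₀. No evidence of dependence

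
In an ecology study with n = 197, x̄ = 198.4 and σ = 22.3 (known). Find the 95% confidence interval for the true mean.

CI = x̄ ± z*(σ/√n) = 198.4 ± 1.96(22.3/√197) = 198.4 ± 3.11 = (195.29, 201.51)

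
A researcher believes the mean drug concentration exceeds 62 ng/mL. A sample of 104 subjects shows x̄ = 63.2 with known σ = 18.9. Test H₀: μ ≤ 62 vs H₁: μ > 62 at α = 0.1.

z = 0.647. Critical value: 1.28. Fail to reject H₀.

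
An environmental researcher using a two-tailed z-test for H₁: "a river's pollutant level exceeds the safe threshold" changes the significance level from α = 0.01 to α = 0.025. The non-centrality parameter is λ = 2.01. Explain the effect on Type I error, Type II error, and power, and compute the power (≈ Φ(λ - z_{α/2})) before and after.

Increasing α from 0.01 to 0.025:
• Type I error rate increases (α is the Type I rate by definition).
• Critical value moves from z_{α/2} = 2.576 to 2.241, so power = Φ(λ - z_{α/2}) goes from Φ(2.01 - 2.576) = 0.286 to Φ(2.01 - 2.241) = 0.409.
• Type II error rate β = 1 - power therefore decreases (0.714 → 0.591).
Appropriate when false negatives are costly — here, allowing unsafe pollution to continue.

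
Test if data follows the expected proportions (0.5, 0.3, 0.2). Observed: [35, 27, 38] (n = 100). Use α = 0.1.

Expected: [50.0, 30.0, 20.0]. χ² = 21.0. df = 2, critical = 4.605. Reject H₀.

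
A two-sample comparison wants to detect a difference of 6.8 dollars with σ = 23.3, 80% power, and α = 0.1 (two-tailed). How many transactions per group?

n per group = 2(z_α/2 + z_β)²σ²/d² = 2×(1.645 + 0.84)²×23.3²/6.8² = 145.003 → n = 146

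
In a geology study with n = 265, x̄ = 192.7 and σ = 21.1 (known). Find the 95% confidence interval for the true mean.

CI = x̄ ± z*(σ/√n) = 192.7 ± 1.96(21.1/√265) = 192.7 ± 2.54 = (190.16, 195.24)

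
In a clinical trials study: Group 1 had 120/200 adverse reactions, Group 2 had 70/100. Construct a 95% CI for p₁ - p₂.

p̂₁ = 0.6, p̂₂ = 0.7. Difference = -0.1. CI = (-0.213, 0.013)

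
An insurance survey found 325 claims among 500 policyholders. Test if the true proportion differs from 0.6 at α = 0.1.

p̂ = 0.65, p₀ = 0.6. z = (p̂ - p₀)/√(p₀(1-p₀)/n) = 2.282. Critical: ±1.645. Reject H₀.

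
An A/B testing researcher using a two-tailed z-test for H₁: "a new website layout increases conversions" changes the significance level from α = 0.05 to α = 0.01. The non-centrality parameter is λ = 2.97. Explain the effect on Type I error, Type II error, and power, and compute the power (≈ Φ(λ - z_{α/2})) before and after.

Decreasing α from 0.05 to 0.01:
• Type I error rate decreases (α is the Type I rate by definition).
• Critical value moves from z_{α/2} = 1.96 to 2.576, so power = Φ(λ - z_{α/2}) goes from Φ(2.97 - 1.96) = 0.844 to Φ(2.97 - 2.576) = 0.653.
• Type II error rate β = 1 - power therefore increases (0.156 → 0.347).
Appropriate when false positives are costly — here, rolling out a layout that doesn't actually help — wasted engineering effort.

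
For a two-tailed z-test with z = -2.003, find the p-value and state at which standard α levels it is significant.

p = 2·P(Z > |-2.003|) = 2·(1 - Φ(2.003)) ≈ 0.0452. Significant at α = 0.1; Significant at α = 0.05.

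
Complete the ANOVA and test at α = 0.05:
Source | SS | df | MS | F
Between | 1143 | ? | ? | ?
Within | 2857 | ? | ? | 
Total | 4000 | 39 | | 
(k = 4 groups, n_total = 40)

df_between = 3, df_within = 36. MS_between = 381.0, MS_within = 79.36. F = 4.801, F_crit ≈ 2.866. Reject H₀.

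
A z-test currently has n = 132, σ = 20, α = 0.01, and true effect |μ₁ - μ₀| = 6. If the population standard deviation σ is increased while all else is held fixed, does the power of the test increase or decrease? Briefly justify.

Power decreases: a larger σ inflates the standard error σ/√n, pulling the sampling distribution under H₁ back toward the critical value.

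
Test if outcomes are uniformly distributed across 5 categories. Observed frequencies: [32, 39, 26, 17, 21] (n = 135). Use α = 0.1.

Expected = 27 each. χ² = Σ(O-E)²/E = 11.333. df = 4, critical value = 7.779. Reject H₀.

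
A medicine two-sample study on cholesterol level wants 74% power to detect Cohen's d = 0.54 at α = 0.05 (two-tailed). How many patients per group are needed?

z_{α/2} = 1.96, z_β = Φ⁻¹(0.74) = 0.643. For medium effect (d = 0.54): n per group = 2(z_{α/2} + z_β)²/d² = 2(1.96 + 0.643)²/0.54² = 46.5 → 47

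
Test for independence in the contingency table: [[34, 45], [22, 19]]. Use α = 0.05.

χ² = 1.223. df = 1, critical = 3.841. Fail to reject H₀. No evidence of dependence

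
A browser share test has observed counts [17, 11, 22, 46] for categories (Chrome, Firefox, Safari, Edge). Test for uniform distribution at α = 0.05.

Expected = 24 each. χ² = Σ(O-E)²/E = 29.417. df = 3, critical value = 7.815. Reject H₀.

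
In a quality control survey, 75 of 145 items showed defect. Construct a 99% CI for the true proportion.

p̂ = 0.517. CI = p̂ ± z*√(p̂(1-p̂)/n) = (0.41, 0.624)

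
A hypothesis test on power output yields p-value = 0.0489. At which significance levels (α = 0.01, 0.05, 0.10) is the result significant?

p = 0.0489. Significant at: α = 0.05, 0.1.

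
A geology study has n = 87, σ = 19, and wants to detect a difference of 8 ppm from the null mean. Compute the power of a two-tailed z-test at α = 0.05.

SE = σ/√n = 19/√87 = 2.037. Non-centrality λ = d/SE = 8/2.037 = 3.927. Power ≈ Φ(λ - z_{α/2}) = Φ(3.927 - 1.96) = Φ(1.967) = 0.975.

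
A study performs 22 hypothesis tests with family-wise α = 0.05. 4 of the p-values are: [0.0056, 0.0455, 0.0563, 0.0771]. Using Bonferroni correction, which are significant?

Bonferroni α = 0.05/22 = 0.00227. None of the given p-values are significant.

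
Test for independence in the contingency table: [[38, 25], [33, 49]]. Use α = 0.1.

χ² = 5.745. df = 1, critical = 2.706. Reject H₀. Variables are dependent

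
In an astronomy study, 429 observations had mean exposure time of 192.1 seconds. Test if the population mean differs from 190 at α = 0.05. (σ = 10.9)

z = (x̄ - μ₀)/(σ/√n) = (192.1 - 190)/(10.9/√429) = 3.99. Critical value: ±1.96. Since |3.99| > 1.96, Reject H₀.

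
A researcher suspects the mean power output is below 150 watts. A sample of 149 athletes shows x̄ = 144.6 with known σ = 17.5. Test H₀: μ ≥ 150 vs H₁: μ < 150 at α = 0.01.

z = -3.767. Critical value: -2.33. Reject H₀.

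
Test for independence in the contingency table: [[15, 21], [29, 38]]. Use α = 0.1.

χ² = 0.025. df = 1, critical = 2.706. Fail to reject H₀. No evidence of dependence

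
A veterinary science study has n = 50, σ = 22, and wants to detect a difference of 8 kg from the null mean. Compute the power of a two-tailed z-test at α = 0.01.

SE = σ/√n = 22/√50 = 3.111. Non-centrality λ = d/SE = 8/3.111 = 2.571. Power ≈ Φ(λ - z_{α/2}) = Φ(2.571 - 2.576) = Φ(-0.005) = 0.498.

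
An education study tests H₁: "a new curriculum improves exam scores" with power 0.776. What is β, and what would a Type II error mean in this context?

β = 1 - power = 1 - 0.776 = 0.224. A Type II error is failing to reject H₀ when H₀ is false (false negative) — here, failing to conclude that a new curriculum improves exam scores when in fact it is true. Consequence: keeping the old curriculum when the new one would have helped students.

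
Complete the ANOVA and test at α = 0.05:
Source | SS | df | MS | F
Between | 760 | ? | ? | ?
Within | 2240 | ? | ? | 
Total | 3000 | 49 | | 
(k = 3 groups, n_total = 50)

df_between = 2, df_within = 47. MS_between = 380.0, MS_within = 47.66. F = 7.973, F_crit ≈ 3.195. Reject H₀.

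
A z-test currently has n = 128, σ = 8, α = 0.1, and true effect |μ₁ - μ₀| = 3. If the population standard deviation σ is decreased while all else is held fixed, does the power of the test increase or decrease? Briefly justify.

Power increases: a smaller σ shrinks the standard error σ/√n, moving the sampling distribution under H₁ further from the critical value.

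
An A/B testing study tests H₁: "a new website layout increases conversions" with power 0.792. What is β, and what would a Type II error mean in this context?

β = 1 - power = 1 - 0.792 = 0.208. A Type II error is failing to reject H₀ when H₀ is false (false negative) — here, failing to conclude that a new website layout increases conversions when in fact it is true. Consequence: discarding a layout that would have improved conversions — lost revenue.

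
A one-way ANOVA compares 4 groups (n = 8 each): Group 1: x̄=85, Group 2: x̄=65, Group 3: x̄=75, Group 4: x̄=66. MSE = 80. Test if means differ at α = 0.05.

Grand mean = 72.75. SS_between = 2086.0, MS_between = 695.33. F = 8.692, F_crit ≈ 2.947. Reject H₀.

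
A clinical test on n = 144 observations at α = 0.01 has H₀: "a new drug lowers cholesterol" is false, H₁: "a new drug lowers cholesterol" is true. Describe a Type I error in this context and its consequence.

Type I error: rejecting H₀ when it is true — concluding that a new drug lowers cholesterol when in fact it is not. Consequence: approving an ineffective drug — patients take a useless medication and may skip effective alternatives.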